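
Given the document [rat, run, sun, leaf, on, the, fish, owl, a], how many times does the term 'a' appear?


Document has 9 words
Scanning for 'a':
Found at positions: [8]
Count = 1

1


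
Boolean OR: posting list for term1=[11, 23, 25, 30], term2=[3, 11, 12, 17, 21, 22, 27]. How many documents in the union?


Boolean OR: find union of posting lists
term1 docs: [11, 23, 25, 30]
term2 docs: [3, 11, 12, 17, 21, 22, 27]
Union: [3, 11, 12, 17, 21, 22, 23, 25, 27, 30]
|union| = 10

10


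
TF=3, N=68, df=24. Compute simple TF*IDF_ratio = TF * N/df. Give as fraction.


TF * (N/df)
= 3 * (68/24)
= 3 * 17/6
= 17/2

17/2


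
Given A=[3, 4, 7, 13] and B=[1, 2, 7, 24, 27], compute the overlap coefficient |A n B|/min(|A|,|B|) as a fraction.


A intersect B = [7]
|A intersect B| = 1
min(|A|, |B|) = min(4, 5) = 4
Overlap = 1 / 4 = 1/4

1/4


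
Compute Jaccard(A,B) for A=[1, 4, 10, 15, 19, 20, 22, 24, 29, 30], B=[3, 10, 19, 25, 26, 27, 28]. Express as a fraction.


A intersect B = [10, 19]
|A intersect B| = 2
A union B = [1, 3, 4, 10, 15, 19, 20, 22, 24, 25, 26, 27, 28, 29, 30]
|A union B| = 15
Jaccard = 2/15 = 2/15

2/15


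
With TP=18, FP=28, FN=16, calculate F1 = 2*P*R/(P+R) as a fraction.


F1 = 2 * P * R / (P + R)
P = TP/(TP+FP) = 18/46 = 9/23
R = TP/(TP+FN) = 18/34 = 9/17
2 * P * R = 2 * 9/23 * 9/17 = 162/391
P + R = 9/23 + 9/17 = 360/391
F1 = 162/391 / 360/391 = 9/20

9/20


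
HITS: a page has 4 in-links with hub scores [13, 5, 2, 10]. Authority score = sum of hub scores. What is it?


Authority = sum of hub scores of in-linkers
In-link 1: hub score = 13
In-link 2: hub score = 5
In-link 3: hub score = 2
In-link 4: hub score = 10
Authority = 13 + 5 + 2 + 10 = 30

30


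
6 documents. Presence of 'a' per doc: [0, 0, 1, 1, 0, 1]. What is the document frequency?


Checking each document for 'a':
Doc 1: absent
Doc 2: absent
Doc 3: present
Doc 4: present
Doc 5: absent
Doc 6: present
df = sum of presences = 0 + 0 + 1 + 1 + 0 + 1 = 3

3


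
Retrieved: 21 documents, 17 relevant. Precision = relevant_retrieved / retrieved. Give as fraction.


Precision = relevant_retrieved / total_retrieved
= 17 / 21
= 17 / (17 + 4)
= 17/21

17/21


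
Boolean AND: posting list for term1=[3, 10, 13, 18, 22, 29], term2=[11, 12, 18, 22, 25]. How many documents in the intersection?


Boolean AND: find intersection of posting lists
term1 docs: [3, 10, 13, 18, 22, 29]
term2 docs: [11, 12, 18, 22, 25]
Intersection: [18, 22]
|intersection| = 2

2


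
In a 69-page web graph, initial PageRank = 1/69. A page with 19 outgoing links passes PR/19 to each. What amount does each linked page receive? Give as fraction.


Initial PR = 1/69 = 1/69
Outlinks = 19
Contribution per link = PR / outlinks
= 1/69 / 19
= 1/1311

1/1311


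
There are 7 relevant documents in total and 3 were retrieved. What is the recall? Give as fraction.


Recall = retrieved_relevant / total_relevant
= 3 / 7
= 3 / (3 + 4)
= 3/7

3/7


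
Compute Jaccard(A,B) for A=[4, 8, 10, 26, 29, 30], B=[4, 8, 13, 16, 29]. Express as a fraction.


A intersect B = [4, 8, 29]
|A intersect B| = 3
A union B = [4, 8, 10, 13, 16, 26, 29, 30]
|A union B| = 8
Jaccard = 3/8 = 3/8

3/8


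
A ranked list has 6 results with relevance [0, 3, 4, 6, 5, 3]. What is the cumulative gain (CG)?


Cumulative Gain = sum of relevance scores
Position 1: rel=0, running sum=0
Position 2: rel=3, running sum=3
Position 3: rel=4, running sum=7
Position 4: rel=6, running sum=13
Position 5: rel=5, running sum=18
Position 6: rel=3, running sum=21
CG = 21

21


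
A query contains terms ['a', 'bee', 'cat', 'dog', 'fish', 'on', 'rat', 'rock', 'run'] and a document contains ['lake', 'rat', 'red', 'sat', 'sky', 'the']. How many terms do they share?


Query terms: ['a', 'bee', 'cat', 'dog', 'fish', 'on', 'rat', 'rock', 'run']
Document terms: ['lake', 'rat', 'red', 'sat', 'sky', 'the']
Common terms: ['rat']
Overlap count = 1

1


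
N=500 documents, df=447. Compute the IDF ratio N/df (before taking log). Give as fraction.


IDF ratio = N / df
= 500 / 447
= 500/447

500/447


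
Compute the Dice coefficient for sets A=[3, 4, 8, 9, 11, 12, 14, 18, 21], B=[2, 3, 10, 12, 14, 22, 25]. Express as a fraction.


A intersect B = [3, 12, 14]
|A intersect B| = 3
|A| = 9, |B| = 7
Dice = 2*3 / (9+7)
= 6 / 16 = 3/8

3/8


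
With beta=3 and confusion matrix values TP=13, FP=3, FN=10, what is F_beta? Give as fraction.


P = TP/(TP+FP) = 13/16 = 13/16
R = TP/(TP+FN) = 13/23 = 13/23
beta^2 = 3^2 = 9
(1 + beta^2) = 10
Numerator = (1+beta^2)*P*R = 845/184
Denominator = beta^2*P + R = 117/16 + 13/23 = 2899/368
F_beta = 130/223

130/223


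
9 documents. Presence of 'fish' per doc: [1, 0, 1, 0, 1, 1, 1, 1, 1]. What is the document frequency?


Checking each document for 'fish':
Doc 1: present
Doc 2: absent
Doc 3: present
Doc 4: absent
Doc 5: present
Doc 6: present
Doc 7: present
Doc 8: present
Doc 9: present
df = sum of presences = 1 + 0 + 1 + 0 + 1 + 1 + 1 + 1 + 1 = 7

7


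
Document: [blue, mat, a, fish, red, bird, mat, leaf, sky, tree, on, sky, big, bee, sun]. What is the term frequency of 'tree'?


Document has 15 words
Scanning for 'tree':
Found at positions: [9]
Count = 1

1


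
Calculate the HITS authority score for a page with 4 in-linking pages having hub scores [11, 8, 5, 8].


Authority = sum of hub scores of in-linkers
In-link 1: hub score = 11
In-link 2: hub score = 8
In-link 3: hub score = 5
In-link 4: hub score = 8
Authority = 11 + 8 + 5 + 8 = 32

32


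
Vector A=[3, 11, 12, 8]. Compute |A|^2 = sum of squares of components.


|A|^2 = sum of squared components
A[0]^2 = 3^2 = 9
A[1]^2 = 11^2 = 121
A[2]^2 = 12^2 = 144
A[3]^2 = 8^2 = 64
Sum = 9 + 121 + 144 + 64 = 338

338


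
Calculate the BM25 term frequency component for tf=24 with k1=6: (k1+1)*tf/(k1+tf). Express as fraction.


BM25 TF component = (k1+1)*tf / (k1+tf)
k1 = 6, tf = 24
Numerator = (6+1)*24 = 168
Denominator = 6 + 24 = 30
= 168/30 = 28/5

28/5


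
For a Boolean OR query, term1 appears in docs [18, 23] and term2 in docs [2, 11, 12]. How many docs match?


Boolean OR: find union of posting lists
term1 docs: [18, 23]
term2 docs: [2, 11, 12]
Union: [2, 11, 12, 18, 23]
|union| = 5

5


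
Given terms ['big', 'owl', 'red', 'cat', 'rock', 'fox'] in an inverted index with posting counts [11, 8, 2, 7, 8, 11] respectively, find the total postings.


Summing posting list sizes:
'big': 11 postings
'owl': 8 postings
'red': 2 postings
'cat': 7 postings
'rock': 8 postings
'fox': 11 postings
Total = 11 + 8 + 2 + 7 + 8 + 11 = 47

47


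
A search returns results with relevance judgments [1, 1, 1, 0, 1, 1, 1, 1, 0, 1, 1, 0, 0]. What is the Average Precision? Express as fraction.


Computing P@k for each relevant position:
Position 1: relevant, P@1 = 1/1 = 1
Position 2: relevant, P@2 = 2/2 = 1
Position 3: relevant, P@3 = 3/3 = 1
Position 4: not relevant
Position 5: relevant, P@5 = 4/5 = 4/5
Position 6: relevant, P@6 = 5/6 = 5/6
Position 7: relevant, P@7 = 6/7 = 6/7
Position 8: relevant, P@8 = 7/8 = 7/8
Position 9: not relevant
Position 10: relevant, P@10 = 8/10 = 4/5
Position 11: relevant, P@11 = 9/11 = 9/11
Position 12: not relevant
Position 13: not relevant
Sum of P@k = 1 + 1 + 1 + 4/5 + 5/6 + 6/7 + 7/8 + 4/5 + 9/11 = 73769/9240
AP = 73769/9240 / 9 = 73769/83160

73769/83160


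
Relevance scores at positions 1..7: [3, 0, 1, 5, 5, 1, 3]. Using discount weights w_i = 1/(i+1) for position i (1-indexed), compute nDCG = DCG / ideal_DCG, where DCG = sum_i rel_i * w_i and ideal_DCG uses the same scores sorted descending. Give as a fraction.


Position discount weights w_i = 1/(i+1) for i=1..7:
Weights = [1/2, 1/3, 1/4, 1/5, 1/6, 1/7, 1/8]
Actual relevance: [3, 0, 1, 5, 5, 1, 3]
DCG = 3/2 + 0/3 + 1/4 + 5/5 + 5/6 + 1/7 + 3/8 = 689/168
Ideal relevance (sorted desc): [5, 5, 3, 3, 1, 1, 0]
Ideal DCG = 5/2 + 5/3 + 3/4 + 3/5 + 1/6 + 1/7 + 0/8 = 2447/420
nDCG = DCG / ideal_DCG = 689/168 / 2447/420 = 3445/4894

3445/4894


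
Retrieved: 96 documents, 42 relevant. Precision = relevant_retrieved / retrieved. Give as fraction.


Precision = relevant_retrieved / total_retrieved
= 42 / 96
= 42 / (42 + 54)
= 7/16

7/16


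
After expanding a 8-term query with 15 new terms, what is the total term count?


Original terms: 8
Expansion terms: 15
Total = 8 + 15 = 23

23


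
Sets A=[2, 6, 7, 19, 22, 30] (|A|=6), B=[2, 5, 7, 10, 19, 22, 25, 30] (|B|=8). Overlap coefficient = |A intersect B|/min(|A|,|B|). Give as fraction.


A intersect B = [2, 7, 19, 22, 30]
|A intersect B| = 5
min(|A|, |B|) = min(6, 8) = 6
Overlap = 5 / 6 = 5/6

5/6


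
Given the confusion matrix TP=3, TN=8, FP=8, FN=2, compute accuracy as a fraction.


Accuracy = (TP + TN) / (TP + TN + FP + FN)
TP + TN = 3 + 8 = 11
Total = 3 + 8 + 8 + 2 = 21
Accuracy = 11 / 21 = 11/21

11/21


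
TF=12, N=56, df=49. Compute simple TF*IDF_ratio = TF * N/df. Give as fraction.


TF * (N/df)
= 12 * (56/49)
= 12 * 8/7
= 96/7

96/7


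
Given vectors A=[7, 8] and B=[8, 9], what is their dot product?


Dot product = sum of element-wise products
A[0]*B[0] = 7*8 = 56
A[1]*B[1] = 8*9 = 72
Sum = 56 + 72 = 128

128


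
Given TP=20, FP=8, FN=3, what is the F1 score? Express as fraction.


F1 = 2 * P * R / (P + R)
P = TP/(TP+FP) = 20/28 = 5/7
R = TP/(TP+FN) = 20/23 = 20/23
2 * P * R = 2 * 5/7 * 20/23 = 200/161
P + R = 5/7 + 20/23 = 255/161
F1 = 200/161 / 255/161 = 40/51

40/51


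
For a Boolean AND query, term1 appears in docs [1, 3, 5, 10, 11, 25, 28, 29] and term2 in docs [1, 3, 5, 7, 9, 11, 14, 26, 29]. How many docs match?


Boolean AND: find intersection of posting lists
term1 docs: [1, 3, 5, 10, 11, 25, 28, 29]
term2 docs: [1, 3, 5, 7, 9, 11, 14, 26, 29]
Intersection: [1, 3, 5, 11, 29]
|intersection| = 5

5


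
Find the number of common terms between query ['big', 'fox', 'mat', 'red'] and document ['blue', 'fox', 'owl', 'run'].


Query terms: ['big', 'fox', 'mat', 'red']
Document terms: ['blue', 'fox', 'owl', 'run']
Common terms: ['fox']
Overlap count = 1

1


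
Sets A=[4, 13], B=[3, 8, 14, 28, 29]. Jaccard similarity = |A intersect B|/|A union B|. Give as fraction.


A intersect B = []
|A intersect B| = 0
A union B = [3, 4, 8, 13, 14, 28, 29]
|A union B| = 7
Jaccard = 0/7 = 0

0


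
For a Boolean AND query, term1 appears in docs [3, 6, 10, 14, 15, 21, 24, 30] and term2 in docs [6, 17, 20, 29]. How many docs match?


Boolean AND: find intersection of posting lists
term1 docs: [3, 6, 10, 14, 15, 21, 24, 30]
term2 docs: [6, 17, 20, 29]
Intersection: [6]
|intersection| = 1

1


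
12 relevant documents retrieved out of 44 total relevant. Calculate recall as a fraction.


Recall = retrieved_relevant / total_relevant
= 12 / 44
= 12 / (12 + 32)
= 3/11

3/11


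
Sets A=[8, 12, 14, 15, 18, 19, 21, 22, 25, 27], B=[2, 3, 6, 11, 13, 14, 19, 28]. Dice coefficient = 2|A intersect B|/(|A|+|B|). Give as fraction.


A intersect B = [14, 19]
|A intersect B| = 2
|A| = 10, |B| = 8
Dice = 2*2 / (10+8)
= 4 / 18 = 2/9

2/9


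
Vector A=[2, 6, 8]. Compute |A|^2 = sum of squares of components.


|A|^2 = sum of squared components
A[0]^2 = 2^2 = 4
A[1]^2 = 6^2 = 36
A[2]^2 = 8^2 = 64
Sum = 4 + 36 + 64 = 104

104


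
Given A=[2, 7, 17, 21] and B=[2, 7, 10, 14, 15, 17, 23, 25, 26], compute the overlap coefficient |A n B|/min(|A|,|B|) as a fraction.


A intersect B = [2, 7, 17]
|A intersect B| = 3
min(|A|, |B|) = min(4, 9) = 4
Overlap = 3 / 4 = 3/4

3/4


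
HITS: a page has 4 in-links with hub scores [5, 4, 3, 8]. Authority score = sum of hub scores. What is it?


Authority = sum of hub scores of in-linkers
In-link 1: hub score = 5
In-link 2: hub score = 4
In-link 3: hub score = 3
In-link 4: hub score = 8
Authority = 5 + 4 + 3 + 8 = 20

20


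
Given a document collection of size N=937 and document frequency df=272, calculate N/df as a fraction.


IDF ratio = N / df
= 937 / 272
= 937/272

937/272


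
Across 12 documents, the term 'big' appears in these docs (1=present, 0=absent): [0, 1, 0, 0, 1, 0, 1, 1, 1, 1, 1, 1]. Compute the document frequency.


Checking each document for 'big':
Doc 1: absent
Doc 2: present
Doc 3: absent
Doc 4: absent
Doc 5: present
Doc 6: absent
Doc 7: present
Doc 8: present
Doc 9: present
Doc 10: present
Doc 11: present
Doc 12: present
df = sum of presences = 0 + 1 + 0 + 0 + 1 + 0 + 1 + 1 + 1 + 1 + 1 + 1 = 8

8


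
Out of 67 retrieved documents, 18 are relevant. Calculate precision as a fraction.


Precision = relevant_retrieved / total_retrieved
= 18 / 67
= 18 / (18 + 49)
= 18/67

18/67


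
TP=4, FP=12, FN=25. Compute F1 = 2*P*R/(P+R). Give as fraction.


F1 = 2 * P * R / (P + R)
P = TP/(TP+FP) = 4/16 = 1/4
R = TP/(TP+FN) = 4/29 = 4/29
2 * P * R = 2 * 1/4 * 4/29 = 2/29
P + R = 1/4 + 4/29 = 45/116
F1 = 2/29 / 45/116 = 8/45

8/45


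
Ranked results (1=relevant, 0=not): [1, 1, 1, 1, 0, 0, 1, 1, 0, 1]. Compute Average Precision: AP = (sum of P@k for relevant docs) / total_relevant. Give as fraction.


Computing P@k for each relevant position:
Position 1: relevant, P@1 = 1/1 = 1
Position 2: relevant, P@2 = 2/2 = 1
Position 3: relevant, P@3 = 3/3 = 1
Position 4: relevant, P@4 = 4/4 = 1
Position 5: not relevant
Position 6: not relevant
Position 7: relevant, P@7 = 5/7 = 5/7
Position 8: relevant, P@8 = 6/8 = 3/4
Position 9: not relevant
Position 10: relevant, P@10 = 7/10 = 7/10
Sum of P@k = 1 + 1 + 1 + 1 + 5/7 + 3/4 + 7/10 = 863/140
AP = 863/140 / 7 = 863/980

863/980


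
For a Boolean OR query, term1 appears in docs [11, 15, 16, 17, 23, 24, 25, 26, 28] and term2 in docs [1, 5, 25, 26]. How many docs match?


Boolean OR: find union of posting lists
term1 docs: [11, 15, 16, 17, 23, 24, 25, 26, 28]
term2 docs: [1, 5, 25, 26]
Union: [1, 5, 11, 15, 16, 17, 23, 24, 25, 26, 28]
|union| = 11

11


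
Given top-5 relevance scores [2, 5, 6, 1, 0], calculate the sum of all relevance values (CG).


Cumulative Gain = sum of relevance scores
Position 1: rel=2, running sum=2
Position 2: rel=5, running sum=7
Position 3: rel=6, running sum=13
Position 4: rel=1, running sum=14
Position 5: rel=0, running sum=14
CG = 14

14


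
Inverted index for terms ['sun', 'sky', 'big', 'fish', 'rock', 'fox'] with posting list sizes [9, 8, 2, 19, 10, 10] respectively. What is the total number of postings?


Summing posting list sizes:
'sun': 9 postings
'sky': 8 postings
'big': 2 postings
'fish': 19 postings
'rock': 10 postings
'fox': 10 postings
Total = 9 + 8 + 2 + 19 + 10 + 10 = 58

58


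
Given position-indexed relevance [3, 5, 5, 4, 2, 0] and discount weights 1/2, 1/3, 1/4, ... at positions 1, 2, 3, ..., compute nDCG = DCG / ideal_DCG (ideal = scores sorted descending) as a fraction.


Position discount weights w_i = 1/(i+1) for i=1..6:
Weights = [1/2, 1/3, 1/4, 1/5, 1/6, 1/7]
Actual relevance: [3, 5, 5, 4, 2, 0]
DCG = 3/2 + 5/3 + 5/4 + 4/5 + 2/6 + 0/7 = 111/20
Ideal relevance (sorted desc): [5, 5, 4, 3, 2, 0]
Ideal DCG = 5/2 + 5/3 + 4/4 + 3/5 + 2/6 + 0/7 = 61/10
nDCG = DCG / ideal_DCG = 111/20 / 61/10 = 111/122

111/122


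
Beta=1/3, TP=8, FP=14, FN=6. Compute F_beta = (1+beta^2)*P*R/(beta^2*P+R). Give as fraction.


P = TP/(TP+FP) = 8/22 = 4/11
R = TP/(TP+FN) = 8/14 = 4/7
beta^2 = 1/3^2 = 1/9
(1 + beta^2) = 10/9
Numerator = (1+beta^2)*P*R = 160/693
Denominator = beta^2*P + R = 4/99 + 4/7 = 424/693
F_beta = 20/53

20/53


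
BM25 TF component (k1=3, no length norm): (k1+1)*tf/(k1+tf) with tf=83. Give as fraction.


BM25 TF component = (k1+1)*tf / (k1+tf)
k1 = 3, tf = 83
Numerator = (3+1)*83 = 332
Denominator = 3 + 83 = 86
= 332/86 = 166/43

166/43


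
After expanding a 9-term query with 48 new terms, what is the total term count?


Original terms: 9
Expansion terms: 48
Total = 9 + 48 = 57

57


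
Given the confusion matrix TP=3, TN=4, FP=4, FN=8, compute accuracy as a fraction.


Accuracy = (TP + TN) / (TP + TN + FP + FN)
TP + TN = 3 + 4 = 7
Total = 3 + 4 + 4 + 8 = 19
Accuracy = 7 / 19 = 7/19

7/19


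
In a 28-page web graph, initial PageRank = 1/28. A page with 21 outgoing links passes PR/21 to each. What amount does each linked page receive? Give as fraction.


Initial PR = 1/28 = 1/28
Outlinks = 21
Contribution per link = PR / outlinks
= 1/28 / 21
= 1/588

1/588


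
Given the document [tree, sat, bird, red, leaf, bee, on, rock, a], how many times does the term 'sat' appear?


Document has 9 words
Scanning for 'sat':
Found at positions: [1]
Count = 1

1


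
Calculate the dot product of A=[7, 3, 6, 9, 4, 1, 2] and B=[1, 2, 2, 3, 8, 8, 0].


Dot product = sum of element-wise products
A[0]*B[0] = 7*1 = 7
A[1]*B[1] = 3*2 = 6
A[2]*B[2] = 6*2 = 12
A[3]*B[3] = 9*3 = 27
A[4]*B[4] = 4*8 = 32
A[5]*B[5] = 1*8 = 8
A[6]*B[6] = 2*0 = 0
Sum = 7 + 6 + 12 + 27 + 32 + 8 + 0 = 92

92


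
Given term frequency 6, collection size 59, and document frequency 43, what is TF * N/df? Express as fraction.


TF * (N/df)
= 6 * (59/43)
= 6 * 59/43
= 354/43

354/43


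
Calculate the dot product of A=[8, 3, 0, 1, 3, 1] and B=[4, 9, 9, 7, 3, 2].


Dot product = sum of element-wise products
A[0]*B[0] = 8*4 = 32
A[1]*B[1] = 3*9 = 27
A[2]*B[2] = 0*9 = 0
A[3]*B[3] = 1*7 = 7
A[4]*B[4] = 3*3 = 9
A[5]*B[5] = 1*2 = 2
Sum = 32 + 27 + 0 + 7 + 9 + 2 = 77

77


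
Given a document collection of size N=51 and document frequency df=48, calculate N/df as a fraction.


IDF ratio = N / df
= 51 / 48
= 17/16

17/16


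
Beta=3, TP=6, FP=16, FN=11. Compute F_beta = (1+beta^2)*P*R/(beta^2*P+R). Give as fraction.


P = TP/(TP+FP) = 6/22 = 3/11
R = TP/(TP+FN) = 6/17 = 6/17
beta^2 = 3^2 = 9
(1 + beta^2) = 10
Numerator = (1+beta^2)*P*R = 180/187
Denominator = beta^2*P + R = 27/11 + 6/17 = 525/187
F_beta = 12/35

12/35


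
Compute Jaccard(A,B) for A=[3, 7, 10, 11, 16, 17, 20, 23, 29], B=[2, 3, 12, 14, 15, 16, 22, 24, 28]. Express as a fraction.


A intersect B = [3, 16]
|A intersect B| = 2
A union B = [2, 3, 7, 10, 11, 12, 14, 15, 16, 17, 20, 22, 23, 24, 28, 29]
|A union B| = 16
Jaccard = 2/16 = 1/8

1/8


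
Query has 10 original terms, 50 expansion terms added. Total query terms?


Original terms: 10
Expansion terms: 50
Total = 10 + 50 = 60

60


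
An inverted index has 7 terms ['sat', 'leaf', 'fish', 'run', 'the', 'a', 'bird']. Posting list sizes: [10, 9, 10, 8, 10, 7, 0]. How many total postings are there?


Summing posting list sizes:
'sat': 10 postings
'leaf': 9 postings
'fish': 10 postings
'run': 8 postings
'the': 10 postings
'a': 7 postings
'bird': 0 postings
Total = 10 + 9 + 10 + 8 + 10 + 7 + 0 = 54

54


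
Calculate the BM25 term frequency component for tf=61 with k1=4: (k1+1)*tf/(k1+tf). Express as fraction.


BM25 TF component = (k1+1)*tf / (k1+tf)
k1 = 4, tf = 61
Numerator = (4+1)*61 = 305
Denominator = 4 + 61 = 65
= 305/65 = 61/13

61/13


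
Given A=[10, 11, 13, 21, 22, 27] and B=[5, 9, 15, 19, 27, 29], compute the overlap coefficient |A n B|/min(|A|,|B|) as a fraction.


A intersect B = [27]
|A intersect B| = 1
min(|A|, |B|) = min(6, 6) = 6
Overlap = 1 / 6 = 1/6

1/6


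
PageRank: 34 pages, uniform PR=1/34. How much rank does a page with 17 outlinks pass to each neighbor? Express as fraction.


Initial PR = 1/34 = 1/34
Outlinks = 17
Contribution per link = PR / outlinks
= 1/34 / 17
= 1/578

1/578


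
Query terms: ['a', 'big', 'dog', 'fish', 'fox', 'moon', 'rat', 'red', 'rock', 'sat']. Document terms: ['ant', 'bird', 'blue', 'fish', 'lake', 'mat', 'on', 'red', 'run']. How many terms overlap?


Query terms: ['a', 'big', 'dog', 'fish', 'fox', 'moon', 'rat', 'red', 'rock', 'sat']
Document terms: ['ant', 'bird', 'blue', 'fish', 'lake', 'mat', 'on', 'red', 'run']
Common terms: ['fish', 'red']
Overlap count = 2

2


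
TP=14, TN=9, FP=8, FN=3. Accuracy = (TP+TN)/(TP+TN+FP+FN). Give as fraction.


Accuracy = (TP + TN) / (TP + TN + FP + FN)
TP + TN = 14 + 9 = 23
Total = 14 + 9 + 8 + 3 = 34
Accuracy = 23 / 34 = 23/34

23/34


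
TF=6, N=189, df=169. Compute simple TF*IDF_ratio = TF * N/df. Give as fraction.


TF * (N/df)
= 6 * (189/169)
= 6 * 189/169
= 1134/169

1134/169


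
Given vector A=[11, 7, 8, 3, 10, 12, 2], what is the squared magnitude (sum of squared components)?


|A|^2 = sum of squared components
A[0]^2 = 11^2 = 121
A[1]^2 = 7^2 = 49
A[2]^2 = 8^2 = 64
A[3]^2 = 3^2 = 9
A[4]^2 = 10^2 = 100
A[5]^2 = 12^2 = 144
A[6]^2 = 2^2 = 4
Sum = 121 + 49 + 64 + 9 + 100 + 144 + 4 = 491

491


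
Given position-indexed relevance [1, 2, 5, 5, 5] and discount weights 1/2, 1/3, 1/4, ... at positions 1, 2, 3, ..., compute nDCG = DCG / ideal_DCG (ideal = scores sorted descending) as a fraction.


Position discount weights w_i = 1/(i+1) for i=1..5:
Weights = [1/2, 1/3, 1/4, 1/5, 1/6]
Actual relevance: [1, 2, 5, 5, 5]
DCG = 1/2 + 2/3 + 5/4 + 5/5 + 5/6 = 17/4
Ideal relevance (sorted desc): [5, 5, 5, 2, 1]
Ideal DCG = 5/2 + 5/3 + 5/4 + 2/5 + 1/6 = 359/60
nDCG = DCG / ideal_DCG = 17/4 / 359/60 = 255/359

255/359


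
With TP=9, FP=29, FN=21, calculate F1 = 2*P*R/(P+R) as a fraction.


F1 = 2 * P * R / (P + R)
P = TP/(TP+FP) = 9/38 = 9/38
R = TP/(TP+FN) = 9/30 = 3/10
2 * P * R = 2 * 9/38 * 3/10 = 27/190
P + R = 9/38 + 3/10 = 51/95
F1 = 27/190 / 51/95 = 9/34

9/34


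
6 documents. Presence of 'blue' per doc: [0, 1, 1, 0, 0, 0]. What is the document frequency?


Checking each document for 'blue':
Doc 1: absent
Doc 2: present
Doc 3: present
Doc 4: absent
Doc 5: absent
Doc 6: absent
df = sum of presences = 0 + 1 + 1 + 0 + 0 + 0 = 2

2


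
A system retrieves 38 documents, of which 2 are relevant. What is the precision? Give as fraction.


Precision = relevant_retrieved / total_retrieved
= 2 / 38
= 2 / (2 + 36)
= 1/19

1/19


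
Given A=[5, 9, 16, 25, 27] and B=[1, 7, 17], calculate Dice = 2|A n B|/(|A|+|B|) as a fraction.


A intersect B = []
|A intersect B| = 0
|A| = 5, |B| = 3
Dice = 2*0 / (5+3)
= 0 / 8 = 0

0


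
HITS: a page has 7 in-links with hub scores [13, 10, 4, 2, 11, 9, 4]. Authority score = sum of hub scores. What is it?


Authority = sum of hub scores of in-linkers
In-link 1: hub score = 13
In-link 2: hub score = 10
In-link 3: hub score = 4
In-link 4: hub score = 2
In-link 5: hub score = 11
In-link 6: hub score = 9
In-link 7: hub score = 4
Authority = 13 + 10 + 4 + 2 + 11 + 9 + 4 = 53

53


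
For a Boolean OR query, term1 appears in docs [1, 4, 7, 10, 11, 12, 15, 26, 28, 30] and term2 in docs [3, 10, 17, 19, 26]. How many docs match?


Boolean OR: find union of posting lists
term1 docs: [1, 4, 7, 10, 11, 12, 15, 26, 28, 30]
term2 docs: [3, 10, 17, 19, 26]
Union: [1, 3, 4, 7, 10, 11, 12, 15, 17, 19, 26, 28, 30]
|union| = 13

13


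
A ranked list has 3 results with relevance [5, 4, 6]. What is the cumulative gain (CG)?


Cumulative Gain = sum of relevance scores
Position 1: rel=5, running sum=5
Position 2: rel=4, running sum=9
Position 3: rel=6, running sum=15
CG = 15

15


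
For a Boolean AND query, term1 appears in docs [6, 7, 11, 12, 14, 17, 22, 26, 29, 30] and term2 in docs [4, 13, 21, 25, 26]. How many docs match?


Boolean AND: find intersection of posting lists
term1 docs: [6, 7, 11, 12, 14, 17, 22, 26, 29, 30]
term2 docs: [4, 13, 21, 25, 26]
Intersection: [26]
|intersection| = 1

1


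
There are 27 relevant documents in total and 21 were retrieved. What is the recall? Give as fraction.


Recall = retrieved_relevant / total_relevant
= 21 / 27
= 21 / (21 + 6)
= 7/9

7/9


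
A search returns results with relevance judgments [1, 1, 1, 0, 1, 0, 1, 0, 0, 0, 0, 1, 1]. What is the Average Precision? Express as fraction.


Computing P@k for each relevant position:
Position 1: relevant, P@1 = 1/1 = 1
Position 2: relevant, P@2 = 2/2 = 1
Position 3: relevant, P@3 = 3/3 = 1
Position 4: not relevant
Position 5: relevant, P@5 = 4/5 = 4/5
Position 6: not relevant
Position 7: relevant, P@7 = 5/7 = 5/7
Position 8: not relevant
Position 9: not relevant
Position 10: not relevant
Position 11: not relevant
Position 12: relevant, P@12 = 6/12 = 1/2
Position 13: relevant, P@13 = 7/13 = 7/13
Sum of P@k = 1 + 1 + 1 + 4/5 + 5/7 + 1/2 + 7/13 = 5053/910
AP = 5053/910 / 7 = 5053/6370

5053/6370


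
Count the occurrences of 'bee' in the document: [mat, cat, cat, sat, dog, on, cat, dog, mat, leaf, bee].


Document has 11 words
Scanning for 'bee':
Found at positions: [10]
Count = 1

1


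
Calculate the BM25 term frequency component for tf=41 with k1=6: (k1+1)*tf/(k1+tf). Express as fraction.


BM25 TF component = (k1+1)*tf / (k1+tf)
k1 = 6, tf = 41
Numerator = (6+1)*41 = 287
Denominator = 6 + 41 = 47
= 287/47 = 287/47

287/47


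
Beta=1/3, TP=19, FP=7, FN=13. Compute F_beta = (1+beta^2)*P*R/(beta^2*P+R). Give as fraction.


P = TP/(TP+FP) = 19/26 = 19/26
R = TP/(TP+FN) = 19/32 = 19/32
beta^2 = 1/3^2 = 1/9
(1 + beta^2) = 10/9
Numerator = (1+beta^2)*P*R = 1805/3744
Denominator = beta^2*P + R = 19/234 + 19/32 = 2527/3744
F_beta = 5/7

5/7


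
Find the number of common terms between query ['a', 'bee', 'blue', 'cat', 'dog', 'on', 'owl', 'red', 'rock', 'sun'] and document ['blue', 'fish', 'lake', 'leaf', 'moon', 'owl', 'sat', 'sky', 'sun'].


Query terms: ['a', 'bee', 'blue', 'cat', 'dog', 'on', 'owl', 'red', 'rock', 'sun']
Document terms: ['blue', 'fish', 'lake', 'leaf', 'moon', 'owl', 'sat', 'sky', 'sun']
Common terms: ['blue', 'owl', 'sun']
Overlap count = 3

3


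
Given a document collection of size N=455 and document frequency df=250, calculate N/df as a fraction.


IDF ratio = N / df
= 455 / 250
= 91/50

91/50


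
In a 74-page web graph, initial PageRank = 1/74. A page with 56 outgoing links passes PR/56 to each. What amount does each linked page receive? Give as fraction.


Initial PR = 1/74 = 1/74
Outlinks = 56
Contribution per link = PR / outlinks
= 1/74 / 56
= 1/4144

1/4144


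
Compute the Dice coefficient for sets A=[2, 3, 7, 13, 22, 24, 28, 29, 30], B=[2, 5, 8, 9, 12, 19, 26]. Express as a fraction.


A intersect B = [2]
|A intersect B| = 1
|A| = 9, |B| = 7
Dice = 2*1 / (9+7)
= 2 / 16 = 1/8

1/8


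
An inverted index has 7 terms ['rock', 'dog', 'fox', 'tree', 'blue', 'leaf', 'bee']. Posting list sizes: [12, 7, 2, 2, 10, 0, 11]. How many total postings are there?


Summing posting list sizes:
'rock': 12 postings
'dog': 7 postings
'fox': 2 postings
'tree': 2 postings
'blue': 10 postings
'leaf': 0 postings
'bee': 11 postings
Total = 12 + 7 + 2 + 2 + 10 + 0 + 11 = 44

44


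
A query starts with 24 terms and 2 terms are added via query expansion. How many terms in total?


Original terms: 24
Expansion terms: 2
Total = 24 + 2 = 26

26


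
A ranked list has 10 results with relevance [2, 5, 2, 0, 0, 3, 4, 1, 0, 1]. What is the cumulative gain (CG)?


Cumulative Gain = sum of relevance scores
Position 1: rel=2, running sum=2
Position 2: rel=5, running sum=7
Position 3: rel=2, running sum=9
Position 4: rel=0, running sum=9
Position 5: rel=0, running sum=9
Position 6: rel=3, running sum=12
Position 7: rel=4, running sum=16
Position 8: rel=1, running sum=17
Position 9: rel=0, running sum=17
Position 10: rel=1, running sum=18
CG = 18

18


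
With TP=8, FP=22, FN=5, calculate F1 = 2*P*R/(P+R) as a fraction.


F1 = 2 * P * R / (P + R)
P = TP/(TP+FP) = 8/30 = 4/15
R = TP/(TP+FN) = 8/13 = 8/13
2 * P * R = 2 * 4/15 * 8/13 = 64/195
P + R = 4/15 + 8/13 = 172/195
F1 = 64/195 / 172/195 = 16/43

16/43


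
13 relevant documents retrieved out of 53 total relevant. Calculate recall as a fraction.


Recall = retrieved_relevant / total_relevant
= 13 / 53
= 13 / (13 + 40)
= 13/53

13/53


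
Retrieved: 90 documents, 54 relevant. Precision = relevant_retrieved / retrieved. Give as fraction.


Precision = relevant_retrieved / total_retrieved
= 54 / 90
= 54 / (54 + 36)
= 3/5

3/5


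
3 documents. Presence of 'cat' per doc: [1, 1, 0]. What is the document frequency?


Checking each document for 'cat':
Doc 1: present
Doc 2: present
Doc 3: absent
df = sum of presences = 1 + 1 + 0 = 2

2


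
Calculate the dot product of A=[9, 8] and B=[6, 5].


Dot product = sum of element-wise products
A[0]*B[0] = 9*6 = 54
A[1]*B[1] = 8*5 = 40
Sum = 54 + 40 = 94

94


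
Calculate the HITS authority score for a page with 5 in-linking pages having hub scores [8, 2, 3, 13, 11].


Authority = sum of hub scores of in-linkers
In-link 1: hub score = 8
In-link 2: hub score = 2
In-link 3: hub score = 3
In-link 4: hub score = 13
In-link 5: hub score = 11
Authority = 8 + 2 + 3 + 13 + 11 = 37

37


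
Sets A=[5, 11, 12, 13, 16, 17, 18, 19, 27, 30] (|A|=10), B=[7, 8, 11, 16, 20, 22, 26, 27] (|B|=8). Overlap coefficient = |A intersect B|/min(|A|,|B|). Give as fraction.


A intersect B = [11, 16, 27]
|A intersect B| = 3
min(|A|, |B|) = min(10, 8) = 8
Overlap = 3 / 8 = 3/8

3/8


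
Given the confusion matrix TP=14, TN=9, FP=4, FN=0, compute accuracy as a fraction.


Accuracy = (TP + TN) / (TP + TN + FP + FN)
TP + TN = 14 + 9 = 23
Total = 14 + 9 + 4 + 0 = 27
Accuracy = 23 / 27 = 23/27

23/27


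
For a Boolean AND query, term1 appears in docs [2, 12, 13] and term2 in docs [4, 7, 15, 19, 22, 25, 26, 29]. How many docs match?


Boolean AND: find intersection of posting lists
term1 docs: [2, 12, 13]
term2 docs: [4, 7, 15, 19, 22, 25, 26, 29]
Intersection: []
|intersection| = 0

0


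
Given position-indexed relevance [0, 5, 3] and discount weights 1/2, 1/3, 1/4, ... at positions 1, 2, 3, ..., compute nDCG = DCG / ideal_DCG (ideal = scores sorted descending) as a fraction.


Position discount weights w_i = 1/(i+1) for i=1..3:
Weights = [1/2, 1/3, 1/4]
Actual relevance: [0, 5, 3]
DCG = 0/2 + 5/3 + 3/4 = 29/12
Ideal relevance (sorted desc): [5, 3, 0]
Ideal DCG = 5/2 + 3/3 + 0/4 = 7/2
nDCG = DCG / ideal_DCG = 29/12 / 7/2 = 29/42

29/42


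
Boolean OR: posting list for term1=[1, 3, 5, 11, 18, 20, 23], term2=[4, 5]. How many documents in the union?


Boolean OR: find union of posting lists
term1 docs: [1, 3, 5, 11, 18, 20, 23]
term2 docs: [4, 5]
Union: [1, 3, 4, 5, 11, 18, 20, 23]
|union| = 8

8


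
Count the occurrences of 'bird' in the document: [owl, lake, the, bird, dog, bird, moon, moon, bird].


Document has 9 words
Scanning for 'bird':
Found at positions: [3, 5, 8]
Count = 3

3


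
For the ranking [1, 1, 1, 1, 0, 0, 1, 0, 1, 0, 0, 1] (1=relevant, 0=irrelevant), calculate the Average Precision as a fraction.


Computing P@k for each relevant position:
Position 1: relevant, P@1 = 1/1 = 1
Position 2: relevant, P@2 = 2/2 = 1
Position 3: relevant, P@3 = 3/3 = 1
Position 4: relevant, P@4 = 4/4 = 1
Position 5: not relevant
Position 6: not relevant
Position 7: relevant, P@7 = 5/7 = 5/7
Position 8: not relevant
Position 9: relevant, P@9 = 6/9 = 2/3
Position 10: not relevant
Position 11: not relevant
Position 12: relevant, P@12 = 7/12 = 7/12
Sum of P@k = 1 + 1 + 1 + 1 + 5/7 + 2/3 + 7/12 = 167/28
AP = 167/28 / 7 = 167/196

167/196


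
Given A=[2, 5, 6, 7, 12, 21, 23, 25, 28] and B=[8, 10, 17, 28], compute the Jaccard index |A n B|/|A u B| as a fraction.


A intersect B = [28]
|A intersect B| = 1
A union B = [2, 5, 6, 7, 8, 10, 12, 17, 21, 23, 25, 28]
|A union B| = 12
Jaccard = 1/12 = 1/12

1/12


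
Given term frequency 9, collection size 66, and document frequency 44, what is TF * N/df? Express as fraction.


TF * (N/df)
= 9 * (66/44)
= 9 * 3/2
= 27/2

27/2


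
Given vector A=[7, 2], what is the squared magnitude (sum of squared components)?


|A|^2 = sum of squared components
A[0]^2 = 7^2 = 49
A[1]^2 = 2^2 = 4
Sum = 49 + 4 = 53

53


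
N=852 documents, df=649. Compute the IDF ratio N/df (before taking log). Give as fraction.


IDF ratio = N / df
= 852 / 649
= 852/649

852/649


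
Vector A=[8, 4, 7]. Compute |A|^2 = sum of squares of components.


|A|^2 = sum of squared components
A[0]^2 = 8^2 = 64
A[1]^2 = 4^2 = 16
A[2]^2 = 7^2 = 49
Sum = 64 + 16 + 49 = 129

129


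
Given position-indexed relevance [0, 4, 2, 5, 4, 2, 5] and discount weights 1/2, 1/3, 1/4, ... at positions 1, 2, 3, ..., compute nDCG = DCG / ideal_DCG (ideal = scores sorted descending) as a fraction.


Position discount weights w_i = 1/(i+1) for i=1..7:
Weights = [1/2, 1/3, 1/4, 1/5, 1/6, 1/7, 1/8]
Actual relevance: [0, 4, 2, 5, 4, 2, 5]
DCG = 0/2 + 4/3 + 2/4 + 5/5 + 4/6 + 2/7 + 5/8 = 247/56
Ideal relevance (sorted desc): [5, 5, 4, 4, 2, 2, 0]
Ideal DCG = 5/2 + 5/3 + 4/4 + 4/5 + 2/6 + 2/7 + 0/8 = 461/70
nDCG = DCG / ideal_DCG = 247/56 / 461/70 = 1235/1844

1235/1844


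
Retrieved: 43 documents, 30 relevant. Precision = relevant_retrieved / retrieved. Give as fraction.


Precision = relevant_retrieved / total_retrieved
= 30 / 43
= 30 / (30 + 13)
= 30/43

30/43


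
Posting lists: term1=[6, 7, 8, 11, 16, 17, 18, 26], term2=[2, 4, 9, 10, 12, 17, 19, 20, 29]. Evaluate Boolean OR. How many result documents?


Boolean OR: find union of posting lists
term1 docs: [6, 7, 8, 11, 16, 17, 18, 26]
term2 docs: [2, 4, 9, 10, 12, 17, 19, 20, 29]
Union: [2, 4, 6, 7, 8, 9, 10, 11, 12, 16, 17, 18, 19, 20, 26, 29]
|union| = 16

16


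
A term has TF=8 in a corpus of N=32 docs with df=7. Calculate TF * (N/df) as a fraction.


TF * (N/df)
= 8 * (32/7)
= 8 * 32/7
= 256/7

256/7


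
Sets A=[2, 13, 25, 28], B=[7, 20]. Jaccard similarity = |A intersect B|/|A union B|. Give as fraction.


A intersect B = []
|A intersect B| = 0
A union B = [2, 7, 13, 20, 25, 28]
|A union B| = 6
Jaccard = 0/6 = 0

0


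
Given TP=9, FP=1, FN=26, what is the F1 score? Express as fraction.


F1 = 2 * P * R / (P + R)
P = TP/(TP+FP) = 9/10 = 9/10
R = TP/(TP+FN) = 9/35 = 9/35
2 * P * R = 2 * 9/10 * 9/35 = 81/175
P + R = 9/10 + 9/35 = 81/70
F1 = 81/175 / 81/70 = 2/5

2/5


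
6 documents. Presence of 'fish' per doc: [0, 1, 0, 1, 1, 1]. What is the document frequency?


Checking each document for 'fish':
Doc 1: absent
Doc 2: present
Doc 3: absent
Doc 4: present
Doc 5: present
Doc 6: present
df = sum of presences = 0 + 1 + 0 + 1 + 1 + 1 = 4

4


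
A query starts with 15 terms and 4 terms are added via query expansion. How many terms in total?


Original terms: 15
Expansion terms: 4
Total = 15 + 4 = 19

19


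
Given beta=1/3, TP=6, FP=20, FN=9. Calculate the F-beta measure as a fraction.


P = TP/(TP+FP) = 6/26 = 3/13
R = TP/(TP+FN) = 6/15 = 2/5
beta^2 = 1/3^2 = 1/9
(1 + beta^2) = 10/9
Numerator = (1+beta^2)*P*R = 4/39
Denominator = beta^2*P + R = 1/39 + 2/5 = 83/195
F_beta = 20/83

20/83


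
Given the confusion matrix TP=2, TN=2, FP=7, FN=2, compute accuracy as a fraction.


Accuracy = (TP + TN) / (TP + TN + FP + FN)
TP + TN = 2 + 2 = 4
Total = 2 + 2 + 7 + 2 = 13
Accuracy = 4 / 13 = 4/13

4/13


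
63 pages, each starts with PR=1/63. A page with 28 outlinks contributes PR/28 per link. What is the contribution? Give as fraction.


Initial PR = 1/63 = 1/63
Outlinks = 28
Contribution per link = PR / outlinks
= 1/63 / 28
= 1/1764

1/1764


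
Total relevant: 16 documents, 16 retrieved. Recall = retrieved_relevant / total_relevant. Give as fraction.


Recall = retrieved_relevant / total_relevant
= 16 / 16
= 16 / (16 + 0)
= 1

1


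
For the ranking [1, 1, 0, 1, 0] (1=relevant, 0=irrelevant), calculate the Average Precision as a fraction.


Computing P@k for each relevant position:
Position 1: relevant, P@1 = 1/1 = 1
Position 2: relevant, P@2 = 2/2 = 1
Position 3: not relevant
Position 4: relevant, P@4 = 3/4 = 3/4
Position 5: not relevant
Sum of P@k = 1 + 1 + 3/4 = 11/4
AP = 11/4 / 3 = 11/12

11/12


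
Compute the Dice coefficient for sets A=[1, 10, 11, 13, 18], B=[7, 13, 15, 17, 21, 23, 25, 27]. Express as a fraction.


A intersect B = [13]
|A intersect B| = 1
|A| = 5, |B| = 8
Dice = 2*1 / (5+8)
= 2 / 13 = 2/13

2/13


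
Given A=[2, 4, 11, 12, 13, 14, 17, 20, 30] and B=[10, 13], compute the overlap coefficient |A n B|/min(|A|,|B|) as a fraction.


A intersect B = [13]
|A intersect B| = 1
min(|A|, |B|) = min(9, 2) = 2
Overlap = 1 / 2 = 1/2

1/2


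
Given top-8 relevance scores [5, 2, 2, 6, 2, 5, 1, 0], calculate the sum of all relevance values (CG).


Cumulative Gain = sum of relevance scores
Position 1: rel=5, running sum=5
Position 2: rel=2, running sum=7
Position 3: rel=2, running sum=9
Position 4: rel=6, running sum=15
Position 5: rel=2, running sum=17
Position 6: rel=5, running sum=22
Position 7: rel=1, running sum=23
Position 8: rel=0, running sum=23
CG = 23

23


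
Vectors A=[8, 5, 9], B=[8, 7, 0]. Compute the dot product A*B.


Dot product = sum of element-wise products
A[0]*B[0] = 8*8 = 64
A[1]*B[1] = 5*7 = 35
A[2]*B[2] = 9*0 = 0
Sum = 64 + 35 + 0 = 99

99


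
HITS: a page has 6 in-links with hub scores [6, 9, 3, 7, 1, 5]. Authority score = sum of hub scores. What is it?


Authority = sum of hub scores of in-linkers
In-link 1: hub score = 6
In-link 2: hub score = 9
In-link 3: hub score = 3
In-link 4: hub score = 7
In-link 5: hub score = 1
In-link 6: hub score = 5
Authority = 6 + 9 + 3 + 7 + 1 + 5 = 31

31


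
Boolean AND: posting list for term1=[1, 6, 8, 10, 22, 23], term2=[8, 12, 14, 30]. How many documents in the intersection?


Boolean AND: find intersection of posting lists
term1 docs: [1, 6, 8, 10, 22, 23]
term2 docs: [8, 12, 14, 30]
Intersection: [8]
|intersection| = 1

1


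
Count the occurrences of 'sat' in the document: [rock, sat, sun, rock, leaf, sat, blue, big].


Document has 8 words
Scanning for 'sat':
Found at positions: [1, 5]
Count = 2

2


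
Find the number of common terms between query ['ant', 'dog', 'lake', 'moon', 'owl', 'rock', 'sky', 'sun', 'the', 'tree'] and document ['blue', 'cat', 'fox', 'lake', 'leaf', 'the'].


Query terms: ['ant', 'dog', 'lake', 'moon', 'owl', 'rock', 'sky', 'sun', 'the', 'tree']
Document terms: ['blue', 'cat', 'fox', 'lake', 'leaf', 'the']
Common terms: ['lake', 'the']
Overlap count = 2

2


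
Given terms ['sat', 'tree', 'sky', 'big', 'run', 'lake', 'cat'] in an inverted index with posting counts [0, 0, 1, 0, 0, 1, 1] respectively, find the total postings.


Summing posting list sizes:
'sat': 0 postings
'tree': 0 postings
'sky': 1 postings
'big': 0 postings
'run': 0 postings
'lake': 1 postings
'cat': 1 postings
Total = 0 + 0 + 1 + 0 + 0 + 1 + 1 = 3

3


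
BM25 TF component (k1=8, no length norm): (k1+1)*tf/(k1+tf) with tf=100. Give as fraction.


BM25 TF component = (k1+1)*tf / (k1+tf)
k1 = 8, tf = 100
Numerator = (8+1)*100 = 900
Denominator = 8 + 100 = 108
= 900/108 = 25/3

25/3


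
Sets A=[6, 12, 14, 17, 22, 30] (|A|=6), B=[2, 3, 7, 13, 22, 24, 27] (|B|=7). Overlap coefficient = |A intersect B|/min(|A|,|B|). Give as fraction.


A intersect B = [22]
|A intersect B| = 1
min(|A|, |B|) = min(6, 7) = 6
Overlap = 1 / 6 = 1/6

1/6


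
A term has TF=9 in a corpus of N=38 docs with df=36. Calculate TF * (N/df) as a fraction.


TF * (N/df)
= 9 * (38/36)
= 9 * 19/18
= 19/2

19/2


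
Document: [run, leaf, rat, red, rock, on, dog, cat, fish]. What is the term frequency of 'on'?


Document has 9 words
Scanning for 'on':
Found at positions: [5]
Count = 1

1


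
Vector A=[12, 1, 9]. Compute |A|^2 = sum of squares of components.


|A|^2 = sum of squared components
A[0]^2 = 12^2 = 144
A[1]^2 = 1^2 = 1
A[2]^2 = 9^2 = 81
Sum = 144 + 1 + 81 = 226

226


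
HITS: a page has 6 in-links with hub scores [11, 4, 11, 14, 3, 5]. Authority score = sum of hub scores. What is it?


Authority = sum of hub scores of in-linkers
In-link 1: hub score = 11
In-link 2: hub score = 4
In-link 3: hub score = 11
In-link 4: hub score = 14
In-link 5: hub score = 3
In-link 6: hub score = 5
Authority = 11 + 4 + 11 + 14 + 3 + 5 = 48

48


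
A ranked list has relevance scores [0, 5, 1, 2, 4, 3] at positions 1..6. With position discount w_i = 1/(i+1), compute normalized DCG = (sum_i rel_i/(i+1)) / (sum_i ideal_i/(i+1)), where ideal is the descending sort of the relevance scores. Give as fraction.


Position discount weights w_i = 1/(i+1) for i=1..6:
Weights = [1/2, 1/3, 1/4, 1/5, 1/6, 1/7]
Actual relevance: [0, 5, 1, 2, 4, 3]
DCG = 0/2 + 5/3 + 1/4 + 2/5 + 4/6 + 3/7 = 1433/420
Ideal relevance (sorted desc): [5, 4, 3, 2, 1, 0]
Ideal DCG = 5/2 + 4/3 + 3/4 + 2/5 + 1/6 + 0/7 = 103/20
nDCG = DCG / ideal_DCG = 1433/420 / 103/20 = 1433/2163

1433/2163
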